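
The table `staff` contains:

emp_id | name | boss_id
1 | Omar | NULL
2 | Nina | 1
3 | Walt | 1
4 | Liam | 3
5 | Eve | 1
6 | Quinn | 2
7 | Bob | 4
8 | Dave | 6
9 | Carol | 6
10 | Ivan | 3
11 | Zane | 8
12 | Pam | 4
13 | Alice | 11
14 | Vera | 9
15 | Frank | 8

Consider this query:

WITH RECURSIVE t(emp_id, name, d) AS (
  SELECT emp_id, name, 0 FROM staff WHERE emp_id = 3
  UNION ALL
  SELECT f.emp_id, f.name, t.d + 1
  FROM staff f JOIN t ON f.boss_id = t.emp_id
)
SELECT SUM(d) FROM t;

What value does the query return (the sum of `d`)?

6

Base: emp_id=3 (Walt) at d 0.
Iteration 1: rows with boss_id in {3} -> Liam (id 4, d 1), Ivan (id 10, d 1).
Iteration 2: rows with boss_id in {4,10} -> Bob (id 7, d 2), Pam (id 12, d 2).
Iteration 3: no rows with boss_id in {7,12}; recursion stops.
SUM(d) = 0 + 1 + 1 + 2 + 2 = 6.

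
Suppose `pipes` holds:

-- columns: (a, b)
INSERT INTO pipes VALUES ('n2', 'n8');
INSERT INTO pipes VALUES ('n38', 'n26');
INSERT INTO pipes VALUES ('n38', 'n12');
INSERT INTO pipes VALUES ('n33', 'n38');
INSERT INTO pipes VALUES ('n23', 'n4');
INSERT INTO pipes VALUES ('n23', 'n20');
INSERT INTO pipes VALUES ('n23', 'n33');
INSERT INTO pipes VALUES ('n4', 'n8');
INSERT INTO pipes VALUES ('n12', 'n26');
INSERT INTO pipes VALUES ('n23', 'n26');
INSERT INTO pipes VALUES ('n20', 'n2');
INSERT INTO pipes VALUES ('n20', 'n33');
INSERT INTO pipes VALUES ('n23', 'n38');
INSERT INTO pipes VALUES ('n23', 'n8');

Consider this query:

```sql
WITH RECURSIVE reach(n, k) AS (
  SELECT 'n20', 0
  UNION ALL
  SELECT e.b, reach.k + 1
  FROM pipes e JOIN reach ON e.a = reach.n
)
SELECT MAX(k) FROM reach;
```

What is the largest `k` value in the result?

Base: (n20, k=0).
Iteration 1: edges from {n20} -> (n2, k=1), (n33, k=1).
Iteration 2: edges from {n2,n33} -> (n38, k=2), (n8, k=2).
Iteration 3: edges from {n38,n8} -> (n12, k=3), (n26, k=3).
Iteration 4: edges from {n12,n26} -> (n26, k=4).
Iteration 5: no outgoing edges from {n26}; recursion stops.
k values: 0, 1, 1, 2, 2, 3, 3, 4; the maximum is 4.

4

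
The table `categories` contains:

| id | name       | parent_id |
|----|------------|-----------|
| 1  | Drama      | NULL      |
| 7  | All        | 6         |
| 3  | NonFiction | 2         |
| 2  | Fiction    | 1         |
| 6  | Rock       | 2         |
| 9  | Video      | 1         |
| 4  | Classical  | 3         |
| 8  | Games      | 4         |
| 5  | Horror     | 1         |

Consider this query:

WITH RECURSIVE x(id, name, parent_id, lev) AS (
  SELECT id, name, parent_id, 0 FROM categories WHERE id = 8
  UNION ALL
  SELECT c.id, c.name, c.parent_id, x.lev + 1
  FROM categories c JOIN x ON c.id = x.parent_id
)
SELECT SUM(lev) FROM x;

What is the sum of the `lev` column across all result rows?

Base: id=8 (Games), parent_id=4, lev 0.
Iteration 1: join on id=4 -> Classical (id 4, parent_id=3, lev 1).
Iteration 2: join on id=3 -> NonFiction (id 3, parent_id=2, lev 2).
Iteration 3: join on id=2 -> Fiction (id 2, parent_id=1, lev 3).
Iteration 4: join on id=1 -> Drama (id 1, parent_id=NULL, lev 4).
Iteration 5: parent_id is NULL; no match; recursion stops.
SUM(lev) = 0 + 1 + 2 + 3 + 4 = 10.

10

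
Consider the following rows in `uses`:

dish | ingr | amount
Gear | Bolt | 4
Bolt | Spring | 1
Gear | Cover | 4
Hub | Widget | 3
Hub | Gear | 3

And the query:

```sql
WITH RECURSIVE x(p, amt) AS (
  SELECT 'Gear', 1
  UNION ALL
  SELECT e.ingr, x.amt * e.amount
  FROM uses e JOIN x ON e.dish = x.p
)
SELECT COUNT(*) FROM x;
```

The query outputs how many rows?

4

Base: (Gear, amt=1).
Iteration 1: components of {Gear} -> Bolt = 1*4 = 4, Cover = 1*4 = 4.
Iteration 2: components of {Bolt,Cover} -> Spring = 4*1 = 4.
Iteration 3: no further components; recursion stops.
Total rows emitted: 4.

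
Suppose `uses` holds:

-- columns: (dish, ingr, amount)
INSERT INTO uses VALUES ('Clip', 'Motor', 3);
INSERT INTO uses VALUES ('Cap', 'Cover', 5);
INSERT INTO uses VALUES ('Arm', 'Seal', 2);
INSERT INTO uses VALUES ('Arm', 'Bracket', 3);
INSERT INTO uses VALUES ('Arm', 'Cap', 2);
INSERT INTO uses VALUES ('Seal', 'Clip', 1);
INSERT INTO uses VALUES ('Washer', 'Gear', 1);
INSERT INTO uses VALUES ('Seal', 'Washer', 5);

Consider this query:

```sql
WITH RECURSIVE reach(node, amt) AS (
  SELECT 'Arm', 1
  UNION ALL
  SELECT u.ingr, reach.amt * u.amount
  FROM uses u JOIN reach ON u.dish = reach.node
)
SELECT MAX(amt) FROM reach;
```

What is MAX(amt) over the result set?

Base: (Arm, amt=1).
Iteration 1: components of {Arm} -> Bracket = 1*3 = 3, Cap = 1*2 = 2, Seal = 1*2 = 2.
Iteration 2: components of {Bracket,Cap,Seal} -> Clip = 2*1 = 2, Cover = 2*5 = 10, Washer = 2*5 = 10.
Iteration 3: components of {Clip,Cover,Washer} -> Gear = 10*1 = 10, Motor = 2*3 = 6.
Iteration 4: no further components; recursion stops.
amt values: 1, 2, 2, 3, 10, 10, 2, 10, 6; the maximum is 10.

10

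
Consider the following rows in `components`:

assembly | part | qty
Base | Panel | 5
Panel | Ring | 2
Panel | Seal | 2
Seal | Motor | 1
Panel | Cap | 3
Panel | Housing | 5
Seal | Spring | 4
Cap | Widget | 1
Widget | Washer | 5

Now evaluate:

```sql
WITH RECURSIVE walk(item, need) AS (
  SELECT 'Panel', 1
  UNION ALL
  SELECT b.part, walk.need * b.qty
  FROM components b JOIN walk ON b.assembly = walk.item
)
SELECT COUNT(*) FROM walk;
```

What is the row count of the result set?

Base: (Panel, need=1).
Iteration 1: components of {Panel} -> Cap = 1*3 = 3, Housing = 1*5 = 5, Ring = 1*2 = 2, Seal = 1*2 = 2.
Iteration 2: components of {Cap,Housing,Ring,Seal} -> Motor = 2*1 = 2, Spring = 2*4 = 8, Widget = 3*1 = 3.
Iteration 3: components of {Motor,Spring,Widget} -> Washer = 3*5 = 15.
Iteration 4: no further components; recursion stops.
Total rows emitted: 9.

9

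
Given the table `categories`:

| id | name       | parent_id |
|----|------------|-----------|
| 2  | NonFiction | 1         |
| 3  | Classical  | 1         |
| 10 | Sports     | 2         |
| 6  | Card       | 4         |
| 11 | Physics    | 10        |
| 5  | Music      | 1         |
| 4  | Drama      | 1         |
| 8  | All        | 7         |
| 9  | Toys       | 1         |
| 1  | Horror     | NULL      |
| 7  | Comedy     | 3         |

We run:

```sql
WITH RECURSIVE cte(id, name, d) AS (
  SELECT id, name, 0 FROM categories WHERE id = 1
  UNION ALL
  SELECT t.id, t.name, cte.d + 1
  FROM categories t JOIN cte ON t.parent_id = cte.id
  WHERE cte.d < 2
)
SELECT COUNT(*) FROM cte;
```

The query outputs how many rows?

9

Base: id=1 (Horror) at d 0.
Iteration 1: rows with parent_id in {1} -> NonFiction (id 2, d 1), Classical (id 3, d 1), Drama (id 4, d 1), Music (id 5, d 1), Toys (id 9, d 1).
Iteration 2: rows with parent_id in {2,3,4,5,9} -> Card (id 6, d 2), Comedy (id 7, d 2), Sports (id 10, d 2).
Iteration 3: d < 2 fails for all current rows; recursion stops.
Total rows emitted: 9.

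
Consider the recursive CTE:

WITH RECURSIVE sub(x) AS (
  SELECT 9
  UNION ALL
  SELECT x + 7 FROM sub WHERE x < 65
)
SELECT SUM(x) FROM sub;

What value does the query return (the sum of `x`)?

333

Base: x=9.
Iteration 1: 9 < 65 holds -> x = 9 + 7 = 16.
Iteration 2: 16 < 65 holds -> x = 16 + 7 = 23.
Iteration 3: 23 < 65 holds -> x = 23 + 7 = 30.
Iteration 4: 30 < 65 holds -> x = 30 + 7 = 37.
Iteration 5: 37 < 65 holds -> x = 37 + 7 = 44.
Iteration 6: 44 < 65 holds -> x = 44 + 7 = 51.
Iteration 7: 51 < 65 holds -> x = 51 + 7 = 58.
Iteration 8: 58 < 65 holds -> x = 58 + 7 = 65.
Iteration 9: 65 < 65 fails; recursion stops.
SUM(x) = 9 + 16 + 23 + 30 + 37 + 44 + 51 + 58 + 65 = 333.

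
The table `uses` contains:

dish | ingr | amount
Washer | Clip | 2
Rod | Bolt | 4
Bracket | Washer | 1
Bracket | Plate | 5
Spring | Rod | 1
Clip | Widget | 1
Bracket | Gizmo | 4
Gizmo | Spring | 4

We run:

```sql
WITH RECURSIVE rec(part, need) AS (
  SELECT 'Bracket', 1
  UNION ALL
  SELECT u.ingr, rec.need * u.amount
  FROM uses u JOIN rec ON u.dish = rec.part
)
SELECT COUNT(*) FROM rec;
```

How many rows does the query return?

Base: (Bracket, need=1).
Iteration 1: components of {Bracket} -> Gizmo = 1*4 = 4, Plate = 1*5 = 5, Washer = 1*1 = 1.
Iteration 2: components of {Gizmo,Plate,Washer} -> Clip = 1*2 = 2, Spring = 4*4 = 16.
Iteration 3: components of {Clip,Spring} -> Rod = 16*1 = 16, Widget = 2*1 = 2.
Iteration 4: components of {Rod,Widget} -> Bolt = 16*4 = 64.
Iteration 5: no further components; recursion stops.
Total rows emitted: 9.

9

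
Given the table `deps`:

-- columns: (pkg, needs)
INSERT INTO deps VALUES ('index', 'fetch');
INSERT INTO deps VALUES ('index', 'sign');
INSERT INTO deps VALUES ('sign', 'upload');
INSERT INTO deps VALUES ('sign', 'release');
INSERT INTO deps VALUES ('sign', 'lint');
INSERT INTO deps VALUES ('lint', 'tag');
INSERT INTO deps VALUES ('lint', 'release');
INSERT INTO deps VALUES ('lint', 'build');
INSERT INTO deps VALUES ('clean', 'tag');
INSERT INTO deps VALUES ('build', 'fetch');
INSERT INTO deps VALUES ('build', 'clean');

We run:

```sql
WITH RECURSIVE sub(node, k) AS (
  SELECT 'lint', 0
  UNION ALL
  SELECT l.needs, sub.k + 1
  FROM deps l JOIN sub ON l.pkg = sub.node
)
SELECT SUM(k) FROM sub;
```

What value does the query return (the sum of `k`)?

10

Base: (lint, k=0).
Iteration 1: edges from {lint} -> (build, k=1), (release, k=1), (tag, k=1).
Iteration 2: edges from {build,release,tag} -> (clean, k=2), (fetch, k=2).
Iteration 3: edges from {clean,fetch} -> (tag, k=3).
Iteration 4: no outgoing edges from {tag}; recursion stops.
SUM(k) = 0 + 1 + 1 + 1 + 2 + 2 + 3 = 10.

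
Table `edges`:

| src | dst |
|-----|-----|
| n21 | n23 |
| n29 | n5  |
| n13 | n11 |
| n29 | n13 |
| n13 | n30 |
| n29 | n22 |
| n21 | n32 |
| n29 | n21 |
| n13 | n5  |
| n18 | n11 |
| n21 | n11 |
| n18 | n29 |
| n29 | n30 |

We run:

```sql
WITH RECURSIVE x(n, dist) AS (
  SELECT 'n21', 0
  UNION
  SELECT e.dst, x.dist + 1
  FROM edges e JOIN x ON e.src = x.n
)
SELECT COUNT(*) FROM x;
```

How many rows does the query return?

4

Base: (n21, dist=0).
Iteration 1: edges from {n21} -> (n11, dist=1), (n23, dist=1), (n32, dist=1).
Iteration 2: no outgoing edges from {n11,n23,n32}; recursion stops.
Total rows emitted: 4.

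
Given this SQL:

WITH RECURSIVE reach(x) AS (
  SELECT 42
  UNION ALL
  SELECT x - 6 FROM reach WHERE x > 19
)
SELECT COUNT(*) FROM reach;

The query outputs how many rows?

5

Base: x=42.
Iteration 1: 42 > 19 holds -> x = 42 - 6 = 36.
Iteration 2: 36 > 19 holds -> x = 36 - 6 = 30.
Iteration 3: 30 > 19 holds -> x = 30 - 6 = 24.
Iteration 4: 24 > 19 holds -> x = 24 - 6 = 18.
Iteration 5: 18 > 19 fails; recursion stops.
Total rows emitted: 5.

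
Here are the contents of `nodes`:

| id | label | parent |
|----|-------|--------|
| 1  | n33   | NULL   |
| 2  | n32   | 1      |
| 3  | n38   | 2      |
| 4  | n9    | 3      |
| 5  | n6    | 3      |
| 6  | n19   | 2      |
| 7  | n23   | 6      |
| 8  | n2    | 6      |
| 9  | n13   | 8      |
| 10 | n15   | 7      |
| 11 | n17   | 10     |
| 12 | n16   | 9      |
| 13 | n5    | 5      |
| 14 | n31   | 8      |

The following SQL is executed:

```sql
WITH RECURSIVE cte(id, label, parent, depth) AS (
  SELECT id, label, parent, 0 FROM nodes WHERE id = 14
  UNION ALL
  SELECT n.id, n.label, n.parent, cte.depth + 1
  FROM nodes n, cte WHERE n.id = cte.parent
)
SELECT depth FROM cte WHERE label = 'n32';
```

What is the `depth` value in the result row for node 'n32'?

3

Base: id=14 (n31), parent=8, depth 0.
Iteration 1: join on id=8 -> n2 (id 8, parent=6, depth 1).
Iteration 2: join on id=6 -> n19 (id 6, parent=2, depth 2).
Iteration 3: join on id=2 -> n32 (id 2, parent=1, depth 3).
Iteration 4: join on id=1 -> n33 (id 1, parent=NULL, depth 4).
Iteration 5: parent is NULL; no match; recursion stops.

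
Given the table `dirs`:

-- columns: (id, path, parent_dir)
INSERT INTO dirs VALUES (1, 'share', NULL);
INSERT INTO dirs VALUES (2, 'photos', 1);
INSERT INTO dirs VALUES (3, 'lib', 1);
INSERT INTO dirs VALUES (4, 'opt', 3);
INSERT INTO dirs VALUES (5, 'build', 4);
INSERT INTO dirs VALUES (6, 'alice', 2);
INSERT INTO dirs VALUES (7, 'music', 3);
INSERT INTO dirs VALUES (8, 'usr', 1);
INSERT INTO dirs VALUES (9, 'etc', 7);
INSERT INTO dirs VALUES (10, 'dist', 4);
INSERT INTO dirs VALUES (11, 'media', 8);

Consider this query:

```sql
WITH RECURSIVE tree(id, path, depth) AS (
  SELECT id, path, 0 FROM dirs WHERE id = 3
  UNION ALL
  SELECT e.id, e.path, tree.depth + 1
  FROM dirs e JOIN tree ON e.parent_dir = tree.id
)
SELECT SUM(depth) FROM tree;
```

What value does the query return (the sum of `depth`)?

8

Base: id=3 (lib) at depth 0.
Iteration 1: rows with parent_dir in {3} -> opt (id 4, depth 1), music (id 7, depth 1).
Iteration 2: rows with parent_dir in {4,7} -> build (id 5, depth 2), etc (id 9, depth 2), dist (id 10, depth 2).
Iteration 3: no rows with parent_dir in {5,9,10}; recursion stops.
SUM(depth) = 0 + 1 + 1 + 2 + 2 + 2 = 8.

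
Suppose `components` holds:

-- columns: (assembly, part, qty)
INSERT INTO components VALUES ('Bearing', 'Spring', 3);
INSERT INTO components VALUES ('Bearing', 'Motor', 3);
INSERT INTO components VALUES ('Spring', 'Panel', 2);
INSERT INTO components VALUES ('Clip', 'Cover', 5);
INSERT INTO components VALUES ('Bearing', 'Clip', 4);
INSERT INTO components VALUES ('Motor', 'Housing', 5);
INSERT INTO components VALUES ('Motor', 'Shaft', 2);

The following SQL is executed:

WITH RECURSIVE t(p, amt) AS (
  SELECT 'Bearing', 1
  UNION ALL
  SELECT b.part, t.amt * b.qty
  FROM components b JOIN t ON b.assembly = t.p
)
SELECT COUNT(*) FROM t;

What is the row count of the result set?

8

Base: (Bearing, amt=1).
Iteration 1: components of {Bearing} -> Clip = 1*4 = 4, Motor = 1*3 = 3, Spring = 1*3 = 3.
Iteration 2: components of {Clip,Motor,Spring} -> Cover = 4*5 = 20, Housing = 3*5 = 15, Panel = 3*2 = 6, Shaft = 3*2 = 6.
Iteration 3: no further components; recursion stops.
Total rows emitted: 8.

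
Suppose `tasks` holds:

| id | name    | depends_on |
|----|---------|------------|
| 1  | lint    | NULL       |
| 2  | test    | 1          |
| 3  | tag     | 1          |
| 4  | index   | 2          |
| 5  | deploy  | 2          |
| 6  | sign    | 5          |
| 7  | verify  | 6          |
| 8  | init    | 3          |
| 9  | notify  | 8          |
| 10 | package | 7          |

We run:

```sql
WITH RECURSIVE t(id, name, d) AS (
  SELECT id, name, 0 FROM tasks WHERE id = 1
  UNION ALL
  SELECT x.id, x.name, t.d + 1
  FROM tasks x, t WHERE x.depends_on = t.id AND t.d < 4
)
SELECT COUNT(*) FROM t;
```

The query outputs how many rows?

Base: id=1 (lint) at d 0.
Iteration 1: rows with depends_on in {1} -> test (id 2, d 1), tag (id 3, d 1).
Iteration 2: rows with depends_on in {2,3} -> index (id 4, d 2), deploy (id 5, d 2), init (id 8, d 2).
Iteration 3: rows with depends_on in {4,5,8} -> sign (id 6, d 3), notify (id 9, d 3).
Iteration 4: rows with depends_on in {6,9} -> verify (id 7, d 4).
Iteration 5: d < 4 fails for all current rows; recursion stops.
Total rows emitted: 9.

9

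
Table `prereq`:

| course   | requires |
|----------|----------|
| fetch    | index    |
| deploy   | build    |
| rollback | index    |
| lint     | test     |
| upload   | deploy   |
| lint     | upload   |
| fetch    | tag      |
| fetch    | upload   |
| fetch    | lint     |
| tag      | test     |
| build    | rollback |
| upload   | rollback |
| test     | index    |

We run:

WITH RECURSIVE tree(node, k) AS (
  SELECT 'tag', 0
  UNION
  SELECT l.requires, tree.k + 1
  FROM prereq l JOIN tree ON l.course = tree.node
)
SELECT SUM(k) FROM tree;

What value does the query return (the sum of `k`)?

3

Base: (tag, k=0).
Iteration 1: edges from {tag} -> (test, k=1).
Iteration 2: edges from {test} -> (index, k=2).
Iteration 3: no outgoing edges from {index}; recursion stops.
SUM(k) = 0 + 1 + 2 = 3.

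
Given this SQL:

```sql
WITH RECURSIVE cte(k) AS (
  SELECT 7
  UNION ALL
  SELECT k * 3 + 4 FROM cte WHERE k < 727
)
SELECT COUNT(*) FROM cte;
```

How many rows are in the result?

5

Base: k=7.
Iteration 1: 7 < 727 holds -> k = 7 * 3 + 4 = 25.
Iteration 2: 25 < 727 holds -> k = 25 * 3 + 4 = 79.
Iteration 3: 79 < 727 holds -> k = 79 * 3 + 4 = 241.
Iteration 4: 241 < 727 holds -> k = 241 * 3 + 4 = 727.
Iteration 5: 727 < 727 fails; recursion stops.
Total rows emitted: 5.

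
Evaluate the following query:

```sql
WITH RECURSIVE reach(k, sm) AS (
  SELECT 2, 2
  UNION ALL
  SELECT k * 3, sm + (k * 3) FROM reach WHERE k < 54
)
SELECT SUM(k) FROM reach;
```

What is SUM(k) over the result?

80

Base: k=2, sm=2.
Iteration 1: 2 < 54 holds -> k = 2 * 3 = 6, sm = 2 + 6 = 8.
Iteration 2: 6 < 54 holds -> k = 6 * 3 = 18, sm = 8 + 18 = 26.
Iteration 3: 18 < 54 holds -> k = 18 * 3 = 54, sm = 26 + 54 = 80.
Iteration 4: 54 < 54 fails; recursion stops.
SUM(k) = 2 + 6 + 18 + 54 = 80.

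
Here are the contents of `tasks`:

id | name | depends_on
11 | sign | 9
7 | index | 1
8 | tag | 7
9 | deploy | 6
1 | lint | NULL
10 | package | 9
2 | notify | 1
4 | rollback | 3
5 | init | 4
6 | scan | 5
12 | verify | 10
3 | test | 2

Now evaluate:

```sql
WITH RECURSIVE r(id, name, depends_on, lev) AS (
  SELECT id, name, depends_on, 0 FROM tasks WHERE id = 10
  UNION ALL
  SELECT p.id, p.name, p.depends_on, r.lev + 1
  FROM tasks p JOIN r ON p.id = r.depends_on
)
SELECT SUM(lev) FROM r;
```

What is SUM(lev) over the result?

Base: id=10 (package), depends_on=9, lev 0.
Iteration 1: join on id=9 -> deploy (id 9, depends_on=6, lev 1).
Iteration 2: join on id=6 -> scan (id 6, depends_on=5, lev 2).
Iteration 3: join on id=5 -> init (id 5, depends_on=4, lev 3).
Iteration 4: join on id=4 -> rollback (id 4, depends_on=3, lev 4).
Iteration 5: join on id=3 -> test (id 3, depends_on=2, lev 5).
Iteration 6: join on id=2 -> notify (id 2, depends_on=1, lev 6).
Iteration 7: join on id=1 -> lint (id 1, depends_on=NULL, lev 7).
Iteration 8: depends_on is NULL; no match; recursion stops.
SUM(lev) = 0 + 1 + 2 + 3 + 4 + 5 + 6 + 7 = 28.

28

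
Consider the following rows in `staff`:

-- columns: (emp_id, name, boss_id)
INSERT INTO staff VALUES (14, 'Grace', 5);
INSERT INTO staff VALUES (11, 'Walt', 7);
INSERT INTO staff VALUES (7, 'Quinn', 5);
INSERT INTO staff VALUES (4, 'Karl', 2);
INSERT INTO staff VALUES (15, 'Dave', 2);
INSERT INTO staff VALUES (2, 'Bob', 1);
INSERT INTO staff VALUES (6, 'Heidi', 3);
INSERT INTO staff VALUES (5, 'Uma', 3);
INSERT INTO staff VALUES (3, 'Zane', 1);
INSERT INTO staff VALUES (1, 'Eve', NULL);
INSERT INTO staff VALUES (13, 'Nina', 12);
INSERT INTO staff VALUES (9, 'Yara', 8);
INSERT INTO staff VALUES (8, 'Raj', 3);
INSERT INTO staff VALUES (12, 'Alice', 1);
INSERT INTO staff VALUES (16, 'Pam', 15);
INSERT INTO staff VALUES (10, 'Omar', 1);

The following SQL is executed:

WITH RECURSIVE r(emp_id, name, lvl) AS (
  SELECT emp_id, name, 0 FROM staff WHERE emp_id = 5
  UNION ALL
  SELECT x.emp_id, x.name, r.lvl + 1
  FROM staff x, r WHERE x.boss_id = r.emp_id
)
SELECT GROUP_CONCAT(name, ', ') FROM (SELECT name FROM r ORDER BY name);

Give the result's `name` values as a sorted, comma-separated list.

Base: emp_id=5 (Uma) at lvl 0.
Iteration 1: rows with boss_id in {5} -> Quinn (id 7, lvl 1), Grace (id 14, lvl 1).
Iteration 2: rows with boss_id in {7,14} -> Walt (id 11, lvl 2).
Iteration 3: no rows with boss_id in {11}; recursion stops.

Grace, Quinn, Uma, Walt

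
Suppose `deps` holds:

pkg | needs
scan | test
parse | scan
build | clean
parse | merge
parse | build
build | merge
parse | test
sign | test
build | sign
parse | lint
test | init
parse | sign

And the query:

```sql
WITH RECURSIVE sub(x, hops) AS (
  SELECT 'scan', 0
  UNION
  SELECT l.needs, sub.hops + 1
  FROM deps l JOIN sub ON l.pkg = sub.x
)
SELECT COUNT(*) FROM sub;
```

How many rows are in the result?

Base: (scan, hops=0).
Iteration 1: edges from {scan} -> (test, hops=1).
Iteration 2: edges from {test} -> (init, hops=2).
Iteration 3: no outgoing edges from {init}; recursion stops.
Total rows emitted: 3.

3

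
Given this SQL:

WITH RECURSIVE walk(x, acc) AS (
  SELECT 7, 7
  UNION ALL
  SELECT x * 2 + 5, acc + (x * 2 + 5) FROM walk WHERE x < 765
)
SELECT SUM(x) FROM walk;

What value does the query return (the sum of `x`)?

Base: x=7, acc=7.
Iteration 1: 7 < 765 holds -> x = 7 * 2 + 5 = 19, acc = 7 + 19 = 26.
Iteration 2: 19 < 765 holds -> x = 19 * 2 + 5 = 43, acc = 26 + 43 = 69.
Iteration 3: 43 < 765 holds -> x = 43 * 2 + 5 = 91, acc = 69 + 91 = 160.
Iteration 4: 91 < 765 holds -> x = 91 * 2 + 5 = 187, acc = 160 + 187 = 347.
Iteration 5: 187 < 765 holds -> x = 187 * 2 + 5 = 379, acc = 347 + 379 = 726.
Iteration 6: 379 < 765 holds -> x = 379 * 2 + 5 = 763, acc = 726 + 763 = 1489.
Iteration 7: 763 < 765 holds -> x = 763 * 2 + 5 = 1531, acc = 1489 + 1531 = 3020.
Iteration 8: 1531 < 765 fails; recursion stops.
SUM(x) = 7 + 19 + 43 + 91 + 187 + 379 + 763 + 1531 = 3020.

3020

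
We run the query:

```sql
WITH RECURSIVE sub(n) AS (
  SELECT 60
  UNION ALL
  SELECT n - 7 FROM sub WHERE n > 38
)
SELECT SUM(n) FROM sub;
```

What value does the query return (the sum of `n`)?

230

Base: n=60.
Iteration 1: 60 > 38 holds -> n = 60 - 7 = 53.
Iteration 2: 53 > 38 holds -> n = 53 - 7 = 46.
Iteration 3: 46 > 38 holds -> n = 46 - 7 = 39.
Iteration 4: 39 > 38 holds -> n = 39 - 7 = 32.
Iteration 5: 32 > 38 fails; recursion stops.
SUM(n) = 60 + 53 + 46 + 39 + 32 = 230.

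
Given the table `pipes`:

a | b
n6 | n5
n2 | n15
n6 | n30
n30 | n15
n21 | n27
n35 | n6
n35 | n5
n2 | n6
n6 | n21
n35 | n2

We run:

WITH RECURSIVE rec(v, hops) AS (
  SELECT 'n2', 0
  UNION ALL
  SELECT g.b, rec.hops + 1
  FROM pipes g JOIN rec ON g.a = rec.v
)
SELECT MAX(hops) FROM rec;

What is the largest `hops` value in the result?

3

Base: (n2, hops=0).
Iteration 1: edges from {n2} -> (n15, hops=1), (n6, hops=1).
Iteration 2: edges from {n15,n6} -> (n21, hops=2), (n30, hops=2), (n5, hops=2).
Iteration 3: edges from {n21,n30,n5} -> (n15, hops=3), (n27, hops=3).
Iteration 4: no outgoing edges from {n15,n27}; recursion stops.
hops values: 0, 1, 1, 2, 2, 2, 3, 3; the maximum is 3.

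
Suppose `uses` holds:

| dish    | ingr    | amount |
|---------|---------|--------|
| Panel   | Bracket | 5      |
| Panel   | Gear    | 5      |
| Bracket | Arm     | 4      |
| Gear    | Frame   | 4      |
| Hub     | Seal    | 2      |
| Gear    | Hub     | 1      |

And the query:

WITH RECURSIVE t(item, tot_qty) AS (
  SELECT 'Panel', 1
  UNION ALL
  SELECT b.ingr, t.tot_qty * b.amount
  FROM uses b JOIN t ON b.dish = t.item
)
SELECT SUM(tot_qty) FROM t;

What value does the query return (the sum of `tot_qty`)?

66

Base: (Panel, tot_qty=1).
Iteration 1: components of {Panel} -> Bracket = 1*5 = 5, Gear = 1*5 = 5.
Iteration 2: components of {Bracket,Gear} -> Arm = 5*4 = 20, Frame = 5*4 = 20, Hub = 5*1 = 5.
Iteration 3: components of {Arm,Frame,Hub} -> Seal = 5*2 = 10.
Iteration 4: no further components; recursion stops.
SUM(tot_qty) = 1 + 5 + 5 + 20 + 5 + 20 + 10 = 66.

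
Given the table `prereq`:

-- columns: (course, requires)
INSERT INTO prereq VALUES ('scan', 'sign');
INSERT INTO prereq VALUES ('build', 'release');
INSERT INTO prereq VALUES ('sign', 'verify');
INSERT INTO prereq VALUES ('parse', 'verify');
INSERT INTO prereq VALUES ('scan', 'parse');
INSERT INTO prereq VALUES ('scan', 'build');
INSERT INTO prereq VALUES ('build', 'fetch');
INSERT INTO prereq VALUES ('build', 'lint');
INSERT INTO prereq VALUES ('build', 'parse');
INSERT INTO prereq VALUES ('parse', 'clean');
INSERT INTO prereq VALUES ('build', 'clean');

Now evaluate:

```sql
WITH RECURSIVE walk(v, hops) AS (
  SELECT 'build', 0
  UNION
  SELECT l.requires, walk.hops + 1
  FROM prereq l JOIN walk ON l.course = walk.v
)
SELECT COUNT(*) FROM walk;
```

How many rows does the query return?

Base: (build, hops=0).
Iteration 1: edges from {build} -> (clean, hops=1), (fetch, hops=1), (lint, hops=1), (parse, hops=1), (release, hops=1).
Iteration 2: edges from {clean,fetch,lint,parse,release} -> (clean, hops=2), (verify, hops=2).
Iteration 3: no outgoing edges from {clean,verify}; recursion stops.
Total rows emitted: 8.

8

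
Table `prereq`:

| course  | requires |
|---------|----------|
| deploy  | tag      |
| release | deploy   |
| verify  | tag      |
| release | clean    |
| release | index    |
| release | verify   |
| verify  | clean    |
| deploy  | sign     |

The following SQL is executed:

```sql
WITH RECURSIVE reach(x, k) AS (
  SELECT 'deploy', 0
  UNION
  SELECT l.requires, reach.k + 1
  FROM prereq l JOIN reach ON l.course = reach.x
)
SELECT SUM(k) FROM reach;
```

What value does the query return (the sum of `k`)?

Base: (deploy, k=0).
Iteration 1: edges from {deploy} -> (sign, k=1), (tag, k=1).
Iteration 2: no outgoing edges from {sign,tag}; recursion stops.
SUM(k) = 0 + 1 + 1 = 2.

2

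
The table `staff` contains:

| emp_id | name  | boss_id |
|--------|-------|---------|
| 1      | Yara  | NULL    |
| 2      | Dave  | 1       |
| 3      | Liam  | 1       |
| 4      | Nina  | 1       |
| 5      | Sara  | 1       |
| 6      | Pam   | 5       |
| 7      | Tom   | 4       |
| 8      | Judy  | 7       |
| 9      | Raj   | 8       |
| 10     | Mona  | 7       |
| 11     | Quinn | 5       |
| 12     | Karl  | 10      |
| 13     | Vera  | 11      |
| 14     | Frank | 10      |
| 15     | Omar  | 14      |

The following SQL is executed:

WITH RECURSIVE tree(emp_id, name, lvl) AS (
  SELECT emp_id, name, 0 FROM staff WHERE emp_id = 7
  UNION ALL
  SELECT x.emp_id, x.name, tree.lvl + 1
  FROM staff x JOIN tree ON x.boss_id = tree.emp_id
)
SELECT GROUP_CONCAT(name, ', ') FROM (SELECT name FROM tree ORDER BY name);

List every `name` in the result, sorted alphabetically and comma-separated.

Base: emp_id=7 (Tom) at lvl 0.
Iteration 1: rows with boss_id in {7} -> Judy (id 8, lvl 1), Mona (id 10, lvl 1).
Iteration 2: rows with boss_id in {8,10} -> Raj (id 9, lvl 2), Karl (id 12, lvl 2), Frank (id 14, lvl 2).
Iteration 3: rows with boss_id in {9,12,14} -> Omar (id 15, lvl 3).
Iteration 4: no rows with boss_id in {15}; recursion stops.

Frank, Judy, Karl, Mona, Omar, Raj, Tom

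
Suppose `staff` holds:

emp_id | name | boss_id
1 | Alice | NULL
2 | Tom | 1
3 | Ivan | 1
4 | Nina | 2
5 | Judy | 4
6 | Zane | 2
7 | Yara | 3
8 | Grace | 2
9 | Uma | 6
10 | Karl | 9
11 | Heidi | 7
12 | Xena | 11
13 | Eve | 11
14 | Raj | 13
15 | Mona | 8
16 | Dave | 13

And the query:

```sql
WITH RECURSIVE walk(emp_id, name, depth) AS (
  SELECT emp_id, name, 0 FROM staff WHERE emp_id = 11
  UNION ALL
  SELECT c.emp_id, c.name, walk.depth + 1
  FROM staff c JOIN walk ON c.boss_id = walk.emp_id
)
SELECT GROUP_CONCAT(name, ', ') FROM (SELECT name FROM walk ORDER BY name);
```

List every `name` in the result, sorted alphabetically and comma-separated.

Base: emp_id=11 (Heidi) at depth 0.
Iteration 1: rows with boss_id in {11} -> Xena (id 12, depth 1), Eve (id 13, depth 1).
Iteration 2: rows with boss_id in {12,13} -> Raj (id 14, depth 2), Dave (id 16, depth 2).
Iteration 3: no rows with boss_id in {14,16}; recursion stops.

Dave, Eve, Heidi, Raj, Xena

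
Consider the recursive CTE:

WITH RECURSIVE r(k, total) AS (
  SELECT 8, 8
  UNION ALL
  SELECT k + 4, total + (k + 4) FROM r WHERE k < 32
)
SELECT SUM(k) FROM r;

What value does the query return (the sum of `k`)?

Base: k=8, total=8.
Iteration 1: 8 < 32 holds -> k = 8 + 4 = 12, total = 8 + 12 = 20.
Iteration 2: 12 < 32 holds -> k = 12 + 4 = 16, total = 20 + 16 = 36.
Iteration 3: 16 < 32 holds -> k = 16 + 4 = 20, total = 36 + 20 = 56.
Iteration 4: 20 < 32 holds -> k = 20 + 4 = 24, total = 56 + 24 = 80.
Iteration 5: 24 < 32 holds -> k = 24 + 4 = 28, total = 80 + 28 = 108.
Iteration 6: 28 < 32 holds -> k = 28 + 4 = 32, total = 108 + 32 = 140.
Iteration 7: 32 < 32 fails; recursion stops.
SUM(k) = 8 + 12 + 16 + 20 + 24 + 28 + 32 = 140.

140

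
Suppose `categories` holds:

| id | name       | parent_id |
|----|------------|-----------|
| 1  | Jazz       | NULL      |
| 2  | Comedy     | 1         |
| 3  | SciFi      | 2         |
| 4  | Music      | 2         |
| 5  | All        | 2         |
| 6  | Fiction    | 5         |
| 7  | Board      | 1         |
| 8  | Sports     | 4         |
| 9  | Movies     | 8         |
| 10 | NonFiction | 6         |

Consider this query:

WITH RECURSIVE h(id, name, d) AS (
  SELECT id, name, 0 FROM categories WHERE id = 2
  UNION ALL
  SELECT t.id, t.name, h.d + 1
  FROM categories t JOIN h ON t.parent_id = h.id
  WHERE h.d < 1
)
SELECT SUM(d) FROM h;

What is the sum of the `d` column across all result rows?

Base: id=2 (Comedy) at d 0.
Iteration 1: rows with parent_id in {2} -> SciFi (id 3, d 1), Music (id 4, d 1), All (id 5, d 1).
Iteration 2: d < 1 fails for all current rows; recursion stops.
SUM(d) = 0 + 1 + 1 + 1 = 3.

3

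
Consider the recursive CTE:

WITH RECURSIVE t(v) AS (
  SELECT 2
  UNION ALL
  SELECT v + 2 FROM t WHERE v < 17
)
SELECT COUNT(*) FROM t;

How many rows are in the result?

Base: v=2.
Iteration 1: 2 < 17 holds -> v = 2 + 2 = 4.
Iteration 2: 4 < 17 holds -> v = 4 + 2 = 6.
Iteration 3: 6 < 17 holds -> v = 6 + 2 = 8.
Iteration 4: 8 < 17 holds -> v = 8 + 2 = 10.
Iteration 5: 10 < 17 holds -> v = 10 + 2 = 12.
Iteration 6: 12 < 17 holds -> v = 12 + 2 = 14.
Iteration 7: 14 < 17 holds -> v = 14 + 2 = 16.
Iteration 8: 16 < 17 holds -> v = 16 + 2 = 18.
Iteration 9: 18 < 17 fails; recursion stops.
Total rows emitted: 9.

9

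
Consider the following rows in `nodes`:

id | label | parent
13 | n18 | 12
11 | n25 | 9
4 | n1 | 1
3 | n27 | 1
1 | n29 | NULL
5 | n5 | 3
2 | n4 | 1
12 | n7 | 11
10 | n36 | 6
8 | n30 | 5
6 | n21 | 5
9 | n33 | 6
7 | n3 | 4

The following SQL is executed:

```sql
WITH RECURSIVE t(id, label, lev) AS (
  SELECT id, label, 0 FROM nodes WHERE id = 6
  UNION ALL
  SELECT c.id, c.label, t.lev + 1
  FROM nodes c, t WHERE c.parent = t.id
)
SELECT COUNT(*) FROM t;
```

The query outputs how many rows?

Base: id=6 (n21) at lev 0.
Iteration 1: rows with parent in {6} -> n33 (id 9, lev 1), n36 (id 10, lev 1).
Iteration 2: rows with parent in {9,10} -> n25 (id 11, lev 2).
Iteration 3: rows with parent in {11} -> n7 (id 12, lev 3).
Iteration 4: rows with parent in {12} -> n18 (id 13, lev 4).
Iteration 5: no rows with parent in {13}; recursion stops.
Total rows emitted: 6.

6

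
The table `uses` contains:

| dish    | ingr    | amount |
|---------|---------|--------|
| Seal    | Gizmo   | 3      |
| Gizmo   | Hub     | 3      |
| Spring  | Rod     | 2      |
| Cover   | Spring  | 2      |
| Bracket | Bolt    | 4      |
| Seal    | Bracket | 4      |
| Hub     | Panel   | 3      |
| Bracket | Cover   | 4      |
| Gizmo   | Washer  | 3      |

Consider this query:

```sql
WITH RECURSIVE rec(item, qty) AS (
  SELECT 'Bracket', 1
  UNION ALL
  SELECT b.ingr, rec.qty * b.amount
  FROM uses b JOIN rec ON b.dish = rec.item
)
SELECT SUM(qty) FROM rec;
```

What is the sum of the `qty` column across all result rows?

Base: (Bracket, qty=1).
Iteration 1: components of {Bracket} -> Bolt = 1*4 = 4, Cover = 1*4 = 4.
Iteration 2: components of {Bolt,Cover} -> Spring = 4*2 = 8.
Iteration 3: components of {Spring} -> Rod = 8*2 = 16.
Iteration 4: no further components; recursion stops.
SUM(qty) = 1 + 4 + 4 + 8 + 16 = 33.

33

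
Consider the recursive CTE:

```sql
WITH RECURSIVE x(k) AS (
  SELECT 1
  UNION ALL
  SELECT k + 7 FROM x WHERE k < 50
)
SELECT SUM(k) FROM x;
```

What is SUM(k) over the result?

Base: k=1.
Iteration 1: 1 < 50 holds -> k = 1 + 7 = 8.
Iteration 2: 8 < 50 holds -> k = 8 + 7 = 15.
Iteration 3: 15 < 50 holds -> k = 15 + 7 = 22.
Iteration 4: 22 < 50 holds -> k = 22 + 7 = 29.
Iteration 5: 29 < 50 holds -> k = 29 + 7 = 36.
Iteration 6: 36 < 50 holds -> k = 36 + 7 = 43.
Iteration 7: 43 < 50 holds -> k = 43 + 7 = 50.
Iteration 8: 50 < 50 fails; recursion stops.
SUM(k) = 1 + 8 + 15 + 22 + 29 + 36 + 43 + 50 = 204.

204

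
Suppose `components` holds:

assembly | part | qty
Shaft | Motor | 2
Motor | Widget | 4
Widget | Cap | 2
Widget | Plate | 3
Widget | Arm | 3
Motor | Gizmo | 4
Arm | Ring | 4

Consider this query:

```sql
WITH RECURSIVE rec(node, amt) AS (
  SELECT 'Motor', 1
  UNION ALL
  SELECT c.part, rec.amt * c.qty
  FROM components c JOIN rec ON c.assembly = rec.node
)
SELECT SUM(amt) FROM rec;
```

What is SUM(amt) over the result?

Base: (Motor, amt=1).
Iteration 1: components of {Motor} -> Gizmo = 1*4 = 4, Widget = 1*4 = 4.
Iteration 2: components of {Gizmo,Widget} -> Arm = 4*3 = 12, Cap = 4*2 = 8, Plate = 4*3 = 12.
Iteration 3: components of {Arm,Cap,Plate} -> Ring = 12*4 = 48.
Iteration 4: no further components; recursion stops.
SUM(amt) = 1 + 4 + 4 + 8 + 12 + 12 + 48 = 89.

89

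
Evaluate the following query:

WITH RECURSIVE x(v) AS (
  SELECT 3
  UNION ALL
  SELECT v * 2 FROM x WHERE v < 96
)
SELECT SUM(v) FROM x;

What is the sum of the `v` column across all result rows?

Base: v=3.
Iteration 1: 3 < 96 holds -> v = 3 * 2 = 6.
Iteration 2: 6 < 96 holds -> v = 6 * 2 = 12.
Iteration 3: 12 < 96 holds -> v = 12 * 2 = 24.
Iteration 4: 24 < 96 holds -> v = 24 * 2 = 48.
Iteration 5: 48 < 96 holds -> v = 48 * 2 = 96.
Iteration 6: 96 < 96 fails; recursion stops.
SUM(v) = 3 + 6 + 12 + 24 + 48 + 96 = 189.

189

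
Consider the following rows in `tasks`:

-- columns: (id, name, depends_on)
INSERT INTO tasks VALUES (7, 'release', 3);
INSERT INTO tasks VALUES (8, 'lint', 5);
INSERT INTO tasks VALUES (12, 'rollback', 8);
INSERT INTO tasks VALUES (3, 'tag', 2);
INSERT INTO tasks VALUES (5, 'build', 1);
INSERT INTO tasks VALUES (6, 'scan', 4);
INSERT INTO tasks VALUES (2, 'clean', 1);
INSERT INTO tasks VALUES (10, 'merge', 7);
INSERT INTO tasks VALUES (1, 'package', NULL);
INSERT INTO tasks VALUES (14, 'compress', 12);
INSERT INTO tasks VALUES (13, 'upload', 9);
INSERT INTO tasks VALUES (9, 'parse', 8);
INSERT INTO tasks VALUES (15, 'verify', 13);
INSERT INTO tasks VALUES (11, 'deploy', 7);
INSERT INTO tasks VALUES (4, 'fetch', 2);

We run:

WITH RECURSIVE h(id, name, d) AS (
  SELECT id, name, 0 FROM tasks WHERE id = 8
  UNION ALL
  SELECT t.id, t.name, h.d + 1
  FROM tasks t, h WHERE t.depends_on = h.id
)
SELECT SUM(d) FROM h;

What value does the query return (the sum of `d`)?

9

Base: id=8 (lint) at d 0.
Iteration 1: rows with depends_on in {8} -> parse (id 9, d 1), rollback (id 12, d 1).
Iteration 2: rows with depends_on in {9,12} -> upload (id 13, d 2), compress (id 14, d 2).
Iteration 3: rows with depends_on in {13,14} -> verify (id 15, d 3).
Iteration 4: no rows with depends_on in {15}; recursion stops.
SUM(d) = 0 + 1 + 1 + 2 + 2 + 3 = 9.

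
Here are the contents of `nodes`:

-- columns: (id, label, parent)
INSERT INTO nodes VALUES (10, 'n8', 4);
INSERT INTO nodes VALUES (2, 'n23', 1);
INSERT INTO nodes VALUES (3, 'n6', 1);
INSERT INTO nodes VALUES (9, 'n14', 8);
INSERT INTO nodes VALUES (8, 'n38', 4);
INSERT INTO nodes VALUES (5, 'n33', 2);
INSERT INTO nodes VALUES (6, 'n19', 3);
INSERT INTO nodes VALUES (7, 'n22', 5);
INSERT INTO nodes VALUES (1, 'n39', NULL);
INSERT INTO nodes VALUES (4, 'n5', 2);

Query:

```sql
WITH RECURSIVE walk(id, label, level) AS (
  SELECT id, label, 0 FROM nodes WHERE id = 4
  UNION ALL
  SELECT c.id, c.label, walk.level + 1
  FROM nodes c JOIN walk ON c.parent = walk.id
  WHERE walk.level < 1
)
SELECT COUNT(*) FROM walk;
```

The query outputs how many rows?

Base: id=4 (n5) at level 0.
Iteration 1: rows with parent in {4} -> n38 (id 8, level 1), n8 (id 10, level 1).
Iteration 2: level < 1 fails for all current rows; recursion stops.
Total rows emitted: 3.

3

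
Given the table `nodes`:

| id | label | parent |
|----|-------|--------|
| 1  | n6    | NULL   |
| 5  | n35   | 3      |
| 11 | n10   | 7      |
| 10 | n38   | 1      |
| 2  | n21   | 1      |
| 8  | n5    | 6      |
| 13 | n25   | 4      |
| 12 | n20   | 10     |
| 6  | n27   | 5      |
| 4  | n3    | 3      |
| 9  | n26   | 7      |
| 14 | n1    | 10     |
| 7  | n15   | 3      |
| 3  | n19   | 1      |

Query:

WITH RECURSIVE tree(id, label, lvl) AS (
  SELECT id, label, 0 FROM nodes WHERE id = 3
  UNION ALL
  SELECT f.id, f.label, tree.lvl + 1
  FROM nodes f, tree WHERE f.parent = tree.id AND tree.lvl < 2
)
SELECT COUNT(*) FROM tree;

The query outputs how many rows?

Base: id=3 (n19) at lvl 0.
Iteration 1: rows with parent in {3} -> n3 (id 4, lvl 1), n35 (id 5, lvl 1), n15 (id 7, lvl 1).
Iteration 2: rows with parent in {4,5,7} -> n27 (id 6, lvl 2), n26 (id 9, lvl 2), n10 (id 11, lvl 2), n25 (id 13, lvl 2).
Iteration 3: lvl < 2 fails for all current rows; recursion stops.
Total rows emitted: 8.

8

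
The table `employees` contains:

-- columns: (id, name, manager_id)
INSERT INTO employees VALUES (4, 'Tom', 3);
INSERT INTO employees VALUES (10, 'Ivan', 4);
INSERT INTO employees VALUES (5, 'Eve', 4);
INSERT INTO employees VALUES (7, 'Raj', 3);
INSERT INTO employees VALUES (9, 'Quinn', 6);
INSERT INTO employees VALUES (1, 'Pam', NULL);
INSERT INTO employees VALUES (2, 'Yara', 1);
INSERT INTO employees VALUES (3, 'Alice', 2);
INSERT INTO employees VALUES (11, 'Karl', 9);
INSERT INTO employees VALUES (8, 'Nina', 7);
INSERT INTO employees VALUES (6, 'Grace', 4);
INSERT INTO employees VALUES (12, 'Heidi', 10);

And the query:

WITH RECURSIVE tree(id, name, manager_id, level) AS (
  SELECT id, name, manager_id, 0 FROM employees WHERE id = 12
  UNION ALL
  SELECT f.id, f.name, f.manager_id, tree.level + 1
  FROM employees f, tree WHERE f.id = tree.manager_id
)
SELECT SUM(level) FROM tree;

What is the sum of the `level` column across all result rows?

Base: id=12 (Heidi), manager_id=10, level 0.
Iteration 1: join on id=10 -> Ivan (id 10, manager_id=4, level 1).
Iteration 2: join on id=4 -> Tom (id 4, manager_id=3, level 2).
Iteration 3: join on id=3 -> Alice (id 3, manager_id=2, level 3).
Iteration 4: join on id=2 -> Yara (id 2, manager_id=1, level 4).
Iteration 5: join on id=1 -> Pam (id 1, manager_id=NULL, level 5).
Iteration 6: manager_id is NULL; no match; recursion stops.
SUM(level) = 0 + 1 + 2 + 3 + 4 + 5 = 15.

15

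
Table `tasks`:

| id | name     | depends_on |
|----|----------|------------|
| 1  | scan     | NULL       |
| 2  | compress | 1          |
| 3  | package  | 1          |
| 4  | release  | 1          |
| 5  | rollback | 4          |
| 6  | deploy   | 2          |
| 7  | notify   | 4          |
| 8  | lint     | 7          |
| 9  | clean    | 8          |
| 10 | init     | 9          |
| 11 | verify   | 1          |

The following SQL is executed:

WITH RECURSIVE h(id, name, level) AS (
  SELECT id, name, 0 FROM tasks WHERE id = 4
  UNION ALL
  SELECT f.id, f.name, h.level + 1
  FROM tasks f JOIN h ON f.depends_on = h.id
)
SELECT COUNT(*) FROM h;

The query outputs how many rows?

6

Base: id=4 (release) at level 0.
Iteration 1: rows with depends_on in {4} -> rollback (id 5, level 1), notify (id 7, level 1).
Iteration 2: rows with depends_on in {5,7} -> lint (id 8, level 2).
Iteration 3: rows with depends_on in {8} -> clean (id 9, level 3).
Iteration 4: rows with depends_on in {9} -> init (id 10, level 4).
Iteration 5: no rows with depends_on in {10}; recursion stops.
Total rows emitted: 6.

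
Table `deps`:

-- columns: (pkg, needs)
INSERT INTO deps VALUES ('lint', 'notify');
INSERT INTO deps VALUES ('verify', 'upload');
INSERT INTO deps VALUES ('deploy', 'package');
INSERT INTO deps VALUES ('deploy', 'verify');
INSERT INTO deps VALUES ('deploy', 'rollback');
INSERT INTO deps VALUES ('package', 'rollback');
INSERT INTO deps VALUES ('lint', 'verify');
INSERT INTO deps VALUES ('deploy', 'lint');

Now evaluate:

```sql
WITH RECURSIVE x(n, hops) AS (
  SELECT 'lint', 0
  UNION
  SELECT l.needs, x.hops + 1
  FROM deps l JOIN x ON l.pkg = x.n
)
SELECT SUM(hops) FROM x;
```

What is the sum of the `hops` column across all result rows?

4

Base: (lint, hops=0).
Iteration 1: edges from {lint} -> (notify, hops=1), (verify, hops=1).
Iteration 2: edges from {notify,verify} -> (upload, hops=2).
Iteration 3: no outgoing edges from {upload}; recursion stops.
SUM(hops) = 0 + 1 + 1 + 2 = 4.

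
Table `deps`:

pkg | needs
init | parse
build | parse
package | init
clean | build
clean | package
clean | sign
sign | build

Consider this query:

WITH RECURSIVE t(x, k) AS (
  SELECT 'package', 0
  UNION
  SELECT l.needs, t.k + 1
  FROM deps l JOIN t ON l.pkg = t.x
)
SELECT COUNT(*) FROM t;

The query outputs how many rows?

3

Base: (package, k=0).
Iteration 1: edges from {package} -> (init, k=1).
Iteration 2: edges from {init} -> (parse, k=2).
Iteration 3: no outgoing edges from {parse}; recursion stops.
Total rows emitted: 3.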